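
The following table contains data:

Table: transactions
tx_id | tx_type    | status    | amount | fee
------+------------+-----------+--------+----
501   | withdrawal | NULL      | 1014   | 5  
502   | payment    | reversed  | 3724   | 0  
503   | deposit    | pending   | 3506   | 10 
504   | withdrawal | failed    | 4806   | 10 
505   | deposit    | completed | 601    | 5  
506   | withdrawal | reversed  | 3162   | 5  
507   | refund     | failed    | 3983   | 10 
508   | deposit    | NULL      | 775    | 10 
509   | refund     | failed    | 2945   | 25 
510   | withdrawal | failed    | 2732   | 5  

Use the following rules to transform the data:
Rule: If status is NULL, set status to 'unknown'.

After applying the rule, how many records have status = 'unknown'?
2

Step 1: Count records where status IS NULL
Step 2: Found 2 records with NULL status
Step 3: These records will have status set to 'unknown'
Step 4: Records already having status = 'unknown': 0
Step 5: Answer: 2 + 0 = 2 records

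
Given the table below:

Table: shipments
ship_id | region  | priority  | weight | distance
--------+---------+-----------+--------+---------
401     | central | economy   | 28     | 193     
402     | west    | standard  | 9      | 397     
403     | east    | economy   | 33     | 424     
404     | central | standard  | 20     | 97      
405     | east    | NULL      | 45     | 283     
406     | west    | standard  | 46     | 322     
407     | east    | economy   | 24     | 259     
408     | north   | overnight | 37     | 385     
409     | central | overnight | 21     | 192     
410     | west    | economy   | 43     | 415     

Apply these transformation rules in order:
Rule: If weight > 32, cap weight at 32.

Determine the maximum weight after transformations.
32

Step 1: Original maximum weight = 46
Step 2: Apply cap at 32
Step 3: 5 records had weight > 32 and were capped
Step 4: Maximum after transformation = 32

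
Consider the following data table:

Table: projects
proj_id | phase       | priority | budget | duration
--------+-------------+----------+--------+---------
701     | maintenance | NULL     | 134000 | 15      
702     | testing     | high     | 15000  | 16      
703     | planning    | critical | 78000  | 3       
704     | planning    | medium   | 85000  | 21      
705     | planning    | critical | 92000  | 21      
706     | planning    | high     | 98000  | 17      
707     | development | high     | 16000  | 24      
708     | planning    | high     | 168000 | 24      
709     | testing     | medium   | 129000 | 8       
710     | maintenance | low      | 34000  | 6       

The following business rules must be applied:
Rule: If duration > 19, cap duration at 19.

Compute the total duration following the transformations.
141

Step 1: 4 records have duration > 19
Step 2: These records originally summed to 90
Step 3: After capping: 4 × 19 = 76
Step 4: Unaffected records sum: 65
Step 5: Final sum = 76 + 65 = 141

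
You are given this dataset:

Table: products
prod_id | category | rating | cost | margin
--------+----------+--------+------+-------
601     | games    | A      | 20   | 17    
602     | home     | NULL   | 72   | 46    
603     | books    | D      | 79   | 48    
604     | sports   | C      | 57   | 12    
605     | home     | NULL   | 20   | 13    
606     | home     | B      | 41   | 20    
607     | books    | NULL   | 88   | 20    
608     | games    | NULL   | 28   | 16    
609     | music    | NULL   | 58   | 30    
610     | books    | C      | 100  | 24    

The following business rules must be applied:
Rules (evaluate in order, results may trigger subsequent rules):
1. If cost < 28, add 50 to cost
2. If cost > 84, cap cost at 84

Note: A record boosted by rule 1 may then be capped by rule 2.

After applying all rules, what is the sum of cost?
643

Step 1: Apply rule 1 to records with cost < 28
  - 2 records get bonus of 50
  - Of these, 0 records then exceed 84 and get capped
Step 2: Apply rule 2 to records with cost > 84
  - 2 records (original) are capped
Step 3: Calculate final sum = 643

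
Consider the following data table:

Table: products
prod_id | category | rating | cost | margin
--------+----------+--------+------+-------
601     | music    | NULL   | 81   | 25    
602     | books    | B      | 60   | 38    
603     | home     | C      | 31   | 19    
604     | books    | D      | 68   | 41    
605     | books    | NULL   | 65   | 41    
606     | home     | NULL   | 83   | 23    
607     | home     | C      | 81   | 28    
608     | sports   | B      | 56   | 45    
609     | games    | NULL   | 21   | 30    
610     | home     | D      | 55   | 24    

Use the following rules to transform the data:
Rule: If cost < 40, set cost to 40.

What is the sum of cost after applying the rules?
629

Step 1: 2 records have cost < 40
Step 2: These records originally summed to 52
Step 3: After setting to minimum: 2 × 40 = 80
Step 4: Unaffected records sum: 549
Step 5: Final sum = 80 + 549 = 629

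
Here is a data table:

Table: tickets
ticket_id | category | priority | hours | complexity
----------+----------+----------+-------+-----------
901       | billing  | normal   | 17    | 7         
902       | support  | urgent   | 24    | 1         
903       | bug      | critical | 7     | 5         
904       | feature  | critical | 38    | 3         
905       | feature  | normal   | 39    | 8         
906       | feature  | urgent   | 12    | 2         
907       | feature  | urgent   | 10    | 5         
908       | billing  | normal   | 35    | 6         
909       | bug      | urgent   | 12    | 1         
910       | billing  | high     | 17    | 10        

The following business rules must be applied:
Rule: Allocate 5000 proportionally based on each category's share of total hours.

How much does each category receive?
billing: 1635.07, bug: 450.24, feature: 2345.97, support: 568.72

Step 1: Calculate total hours = 211
Step 2: Calculate each category's proportion:
  billing: 69/211 = 32.70% → 1635.07
  bug: 19/211 = 9.00% → 450.24
  feature: 99/211 = 46.92% → 2345.97
  support: 24/211 = 11.37% → 568.72
Step 3: Verify: sum of allocations ≈ 5000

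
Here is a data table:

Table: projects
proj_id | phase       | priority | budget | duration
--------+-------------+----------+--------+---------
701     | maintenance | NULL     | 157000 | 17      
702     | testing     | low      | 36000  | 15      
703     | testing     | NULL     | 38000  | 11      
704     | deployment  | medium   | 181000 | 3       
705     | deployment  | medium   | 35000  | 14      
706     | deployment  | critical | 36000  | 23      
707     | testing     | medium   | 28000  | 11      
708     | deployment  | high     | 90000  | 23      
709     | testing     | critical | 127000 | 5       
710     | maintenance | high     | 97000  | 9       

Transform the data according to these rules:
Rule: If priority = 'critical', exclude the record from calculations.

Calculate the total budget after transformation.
662000

Step 1: Identify records where priority = 'critical'
Step 2: The excluded records sum to 163000
Step 3: Original total budget = 825000
Step 4: Remaining total = 825000 - 163000 = 662000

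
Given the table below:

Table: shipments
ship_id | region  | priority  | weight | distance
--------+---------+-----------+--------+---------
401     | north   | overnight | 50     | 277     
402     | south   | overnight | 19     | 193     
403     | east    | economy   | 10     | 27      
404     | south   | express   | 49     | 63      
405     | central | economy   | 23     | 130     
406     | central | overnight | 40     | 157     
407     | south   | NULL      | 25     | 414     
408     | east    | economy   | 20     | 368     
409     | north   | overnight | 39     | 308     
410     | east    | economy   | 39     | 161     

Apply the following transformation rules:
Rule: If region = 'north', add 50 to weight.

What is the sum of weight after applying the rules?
414

Step 1: Count records where region = 'north': 2
Step 2: Total bonus added: 2 × 50 = 100
Step 3: Original sum of weight: 314
Step 4: Final sum = 314 + 100 = 414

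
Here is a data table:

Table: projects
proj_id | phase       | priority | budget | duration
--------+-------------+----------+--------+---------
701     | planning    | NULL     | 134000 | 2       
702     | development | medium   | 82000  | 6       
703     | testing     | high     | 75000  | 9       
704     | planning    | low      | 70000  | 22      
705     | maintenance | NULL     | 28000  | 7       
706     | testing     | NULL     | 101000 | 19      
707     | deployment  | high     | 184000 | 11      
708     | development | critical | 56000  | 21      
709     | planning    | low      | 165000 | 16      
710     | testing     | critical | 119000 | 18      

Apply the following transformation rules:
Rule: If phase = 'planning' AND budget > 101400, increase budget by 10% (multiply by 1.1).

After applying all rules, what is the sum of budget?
1043900.0

Step 1: Find records where phase = 'planning' AND budget > 101400
Step 2: 2 records match, summing to 299000
Step 3: After multiplier: 299000 × 1.1 = 328900.0
Step 4: Unaffected records sum: 715000
Step 5: Final sum = 328900.0 + 715000 = 1043900.0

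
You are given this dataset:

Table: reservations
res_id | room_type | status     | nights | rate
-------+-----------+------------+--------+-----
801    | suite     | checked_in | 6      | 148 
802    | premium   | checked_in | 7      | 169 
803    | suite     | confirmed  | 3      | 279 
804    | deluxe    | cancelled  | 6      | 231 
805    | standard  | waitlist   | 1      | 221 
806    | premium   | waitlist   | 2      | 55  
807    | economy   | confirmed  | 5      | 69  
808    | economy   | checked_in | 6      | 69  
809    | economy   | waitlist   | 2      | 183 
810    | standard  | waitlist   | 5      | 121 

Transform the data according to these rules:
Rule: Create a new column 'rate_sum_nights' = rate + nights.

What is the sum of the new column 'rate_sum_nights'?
1588

Step 1: For each record, compute rate + nights
Example calculations:
  148 + 6 = 154
  169 + 7 = 176
  279 + 3 = 282
  ...
Step 2: Sum all derived values
Step 3: Total = 1588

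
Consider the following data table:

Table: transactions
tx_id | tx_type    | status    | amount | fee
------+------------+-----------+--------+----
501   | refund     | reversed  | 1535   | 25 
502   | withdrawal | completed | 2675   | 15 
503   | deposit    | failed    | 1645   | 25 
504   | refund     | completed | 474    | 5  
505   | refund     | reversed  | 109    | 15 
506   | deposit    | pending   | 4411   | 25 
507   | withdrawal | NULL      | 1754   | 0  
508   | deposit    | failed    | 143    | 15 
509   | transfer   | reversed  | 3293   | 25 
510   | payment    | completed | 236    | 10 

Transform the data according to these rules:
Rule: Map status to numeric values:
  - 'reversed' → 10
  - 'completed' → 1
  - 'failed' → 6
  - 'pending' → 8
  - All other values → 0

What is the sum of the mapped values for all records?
53

Step 1: Apply mapping to each record
Step 2: Count by status:
  'reversed': 3 records × 10 = 30
  'completed': 3 records × 1 = 3
  'failed': 2 records × 6 = 12
  'pending': 1 records × 8 = 8
Step 3: Sum all mapped values = 53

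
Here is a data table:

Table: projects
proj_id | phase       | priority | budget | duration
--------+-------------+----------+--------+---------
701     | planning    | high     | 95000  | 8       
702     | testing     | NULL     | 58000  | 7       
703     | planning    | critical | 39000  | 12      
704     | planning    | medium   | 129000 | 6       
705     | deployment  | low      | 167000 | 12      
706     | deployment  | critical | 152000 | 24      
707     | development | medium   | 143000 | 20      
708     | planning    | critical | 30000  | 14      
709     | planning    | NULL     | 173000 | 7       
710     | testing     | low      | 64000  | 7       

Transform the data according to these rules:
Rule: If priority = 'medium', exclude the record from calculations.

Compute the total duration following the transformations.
91

Step 1: Identify records where priority = 'medium'
Step 2: The excluded records sum to 26
Step 3: Original total duration = 117
Step 4: Remaining total = 117 - 26 = 91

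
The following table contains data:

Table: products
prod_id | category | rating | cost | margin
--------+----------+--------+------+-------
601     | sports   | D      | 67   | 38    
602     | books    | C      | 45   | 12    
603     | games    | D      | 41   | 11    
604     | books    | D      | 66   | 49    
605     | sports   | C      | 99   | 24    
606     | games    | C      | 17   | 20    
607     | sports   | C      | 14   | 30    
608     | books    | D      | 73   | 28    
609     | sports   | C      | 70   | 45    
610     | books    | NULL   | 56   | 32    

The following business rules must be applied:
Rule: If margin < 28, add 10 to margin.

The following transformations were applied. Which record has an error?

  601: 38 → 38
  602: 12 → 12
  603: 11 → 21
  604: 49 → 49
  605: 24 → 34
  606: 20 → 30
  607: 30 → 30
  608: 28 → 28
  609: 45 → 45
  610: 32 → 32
Record 602 has an error. The correct transformed value should be 22, not 12.

Step 1: Check each record against the rule
Step 2: Record 602 has margin = 12
Step 3: Since 12 < 28, the bonus should have been applied
Step 4: Correct value = 22, but claimed value = 12
Conclusion: Record 602 has the error.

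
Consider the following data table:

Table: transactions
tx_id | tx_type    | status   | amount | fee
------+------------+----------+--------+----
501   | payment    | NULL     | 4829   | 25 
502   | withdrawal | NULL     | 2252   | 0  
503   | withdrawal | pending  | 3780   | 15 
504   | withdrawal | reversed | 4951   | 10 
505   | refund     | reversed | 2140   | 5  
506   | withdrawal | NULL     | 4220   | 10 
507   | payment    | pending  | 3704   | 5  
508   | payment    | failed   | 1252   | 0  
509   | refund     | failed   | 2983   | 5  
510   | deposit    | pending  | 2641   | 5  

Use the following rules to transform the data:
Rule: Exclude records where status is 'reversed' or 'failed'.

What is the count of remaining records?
6

Step 1: Count records to exclude
  - 2 (reversed) + 2 (failed) = 4 records
Step 2: Total records: 10
Step 3: Remaining = 10 - 4 = 6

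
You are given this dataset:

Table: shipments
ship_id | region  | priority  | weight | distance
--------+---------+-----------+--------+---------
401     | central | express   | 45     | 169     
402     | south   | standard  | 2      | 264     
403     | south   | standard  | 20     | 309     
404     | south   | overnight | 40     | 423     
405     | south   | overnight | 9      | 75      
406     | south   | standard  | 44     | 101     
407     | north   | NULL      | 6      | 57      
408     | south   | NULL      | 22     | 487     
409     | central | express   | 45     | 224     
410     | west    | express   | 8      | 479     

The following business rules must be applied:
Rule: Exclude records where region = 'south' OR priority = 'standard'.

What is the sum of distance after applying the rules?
929

Step 1: Find records where region = 'south' OR priority = 'standard'
Step 2: 6 records match, summing to 1659
Step 3: Original sum: 2588
Step 4: Remaining sum = 2588 - 1659 = 929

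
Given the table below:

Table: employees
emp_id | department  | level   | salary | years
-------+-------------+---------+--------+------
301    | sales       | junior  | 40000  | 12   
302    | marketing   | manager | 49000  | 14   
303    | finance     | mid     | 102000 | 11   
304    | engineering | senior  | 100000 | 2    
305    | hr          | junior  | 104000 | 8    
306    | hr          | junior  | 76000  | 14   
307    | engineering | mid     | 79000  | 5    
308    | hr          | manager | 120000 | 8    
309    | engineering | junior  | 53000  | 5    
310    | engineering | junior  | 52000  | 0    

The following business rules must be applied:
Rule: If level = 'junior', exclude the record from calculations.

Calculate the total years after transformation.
40

Step 1: Identify records where level = 'junior'
Step 2: The excluded records sum to 39
Step 3: Original total years = 79
Step 4: Remaining total = 79 - 39 = 40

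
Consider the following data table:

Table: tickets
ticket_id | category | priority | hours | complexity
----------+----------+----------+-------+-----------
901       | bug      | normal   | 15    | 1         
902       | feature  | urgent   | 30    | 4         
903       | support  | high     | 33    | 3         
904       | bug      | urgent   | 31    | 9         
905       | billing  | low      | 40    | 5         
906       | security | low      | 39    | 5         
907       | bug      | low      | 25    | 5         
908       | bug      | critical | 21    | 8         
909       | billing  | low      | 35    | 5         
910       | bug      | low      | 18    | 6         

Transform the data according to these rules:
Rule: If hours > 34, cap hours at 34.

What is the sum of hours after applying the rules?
275

Step 1: 3 records have hours > 34
Step 2: These records originally summed to 114
Step 3: After capping: 3 × 34 = 102
Step 4: Unaffected records sum: 173
Step 5: Final sum = 102 + 173 = 275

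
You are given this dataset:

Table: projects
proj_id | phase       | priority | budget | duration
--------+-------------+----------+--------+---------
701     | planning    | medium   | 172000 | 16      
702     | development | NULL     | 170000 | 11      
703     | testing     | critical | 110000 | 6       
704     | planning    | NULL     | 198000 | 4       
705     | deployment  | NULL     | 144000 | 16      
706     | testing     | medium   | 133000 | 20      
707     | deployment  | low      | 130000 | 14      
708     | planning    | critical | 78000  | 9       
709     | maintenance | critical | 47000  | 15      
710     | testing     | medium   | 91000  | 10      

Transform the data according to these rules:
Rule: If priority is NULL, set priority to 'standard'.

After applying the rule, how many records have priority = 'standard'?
3

Step 1: Count records where priority IS NULL
Step 2: Found 3 records with NULL priority
Step 3: These records will have priority set to 'standard'
Step 4: Records already having priority = 'standard': 0
Step 5: Answer: 3 + 0 = 3 records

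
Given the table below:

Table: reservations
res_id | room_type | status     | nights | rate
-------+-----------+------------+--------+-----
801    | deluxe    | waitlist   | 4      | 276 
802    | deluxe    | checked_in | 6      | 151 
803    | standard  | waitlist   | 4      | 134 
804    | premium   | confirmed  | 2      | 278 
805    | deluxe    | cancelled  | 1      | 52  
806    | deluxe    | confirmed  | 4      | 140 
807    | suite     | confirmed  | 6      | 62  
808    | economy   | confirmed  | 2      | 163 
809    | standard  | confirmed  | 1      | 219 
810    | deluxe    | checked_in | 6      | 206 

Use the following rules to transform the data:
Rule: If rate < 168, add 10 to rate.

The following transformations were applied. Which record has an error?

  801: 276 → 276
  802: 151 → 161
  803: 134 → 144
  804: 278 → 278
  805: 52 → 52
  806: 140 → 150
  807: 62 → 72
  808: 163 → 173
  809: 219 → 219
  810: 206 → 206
Record 805 has an error. The correct transformed value should be 62, not 52.

Step 1: Check each record against the rule
Step 2: Record 805 has rate = 52
Step 3: Since 52 < 168, the bonus should have been applied
Step 4: Correct value = 62, but claimed value = 52
Conclusion: Record 805 has the error.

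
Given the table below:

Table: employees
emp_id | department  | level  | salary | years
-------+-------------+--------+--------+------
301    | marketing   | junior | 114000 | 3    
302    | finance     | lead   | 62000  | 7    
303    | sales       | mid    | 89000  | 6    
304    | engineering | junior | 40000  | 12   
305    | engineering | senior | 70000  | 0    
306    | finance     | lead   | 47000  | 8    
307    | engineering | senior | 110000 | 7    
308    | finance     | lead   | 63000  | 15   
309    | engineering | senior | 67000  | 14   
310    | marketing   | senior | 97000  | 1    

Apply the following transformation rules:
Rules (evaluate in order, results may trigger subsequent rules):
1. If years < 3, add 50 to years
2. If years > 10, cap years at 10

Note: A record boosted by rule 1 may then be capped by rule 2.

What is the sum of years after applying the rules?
81

Step 1: Apply rule 1 to records with years < 3
  - 2 records get bonus of 50
  - Of these, 2 records then exceed 10 and get capped
Step 2: Apply rule 2 to records with years > 10
  - 3 records (original) are capped
Step 3: Calculate final sum = 81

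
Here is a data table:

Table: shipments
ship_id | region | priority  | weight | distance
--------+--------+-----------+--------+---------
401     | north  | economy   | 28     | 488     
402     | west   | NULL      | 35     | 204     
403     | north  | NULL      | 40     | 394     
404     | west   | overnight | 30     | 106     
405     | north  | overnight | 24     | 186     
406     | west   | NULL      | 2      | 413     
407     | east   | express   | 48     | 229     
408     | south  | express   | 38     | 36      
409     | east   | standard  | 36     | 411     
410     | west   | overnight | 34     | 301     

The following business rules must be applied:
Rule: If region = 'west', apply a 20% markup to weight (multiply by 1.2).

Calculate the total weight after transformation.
335.2

Step 1: Records with region = 'west' have total weight = 101
Step 2: Apply multiplier: 101 × 1.2 = 121.2
Step 3: Other records total: 214
Step 4: Final sum = 121.2 + 214 = 335.2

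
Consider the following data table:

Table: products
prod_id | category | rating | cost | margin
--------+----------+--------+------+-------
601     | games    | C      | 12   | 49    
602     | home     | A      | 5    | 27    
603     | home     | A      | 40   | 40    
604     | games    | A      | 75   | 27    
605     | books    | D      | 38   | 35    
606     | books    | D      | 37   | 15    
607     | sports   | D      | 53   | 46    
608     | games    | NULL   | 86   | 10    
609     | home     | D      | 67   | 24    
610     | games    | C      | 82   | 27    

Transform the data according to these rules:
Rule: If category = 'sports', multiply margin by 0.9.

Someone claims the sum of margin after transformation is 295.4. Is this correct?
Yes, the result is correct.

Step 1: Calculate the correct sum after transformation
Step 2: Apply multiplier 0.9 to records where category = 'sports'
Step 3: Correct result = 295.4
Step 4: Claimed result = 295.4
Step 5: 295.4 = 295.4 ✓
Conclusion: The claimed result is correct.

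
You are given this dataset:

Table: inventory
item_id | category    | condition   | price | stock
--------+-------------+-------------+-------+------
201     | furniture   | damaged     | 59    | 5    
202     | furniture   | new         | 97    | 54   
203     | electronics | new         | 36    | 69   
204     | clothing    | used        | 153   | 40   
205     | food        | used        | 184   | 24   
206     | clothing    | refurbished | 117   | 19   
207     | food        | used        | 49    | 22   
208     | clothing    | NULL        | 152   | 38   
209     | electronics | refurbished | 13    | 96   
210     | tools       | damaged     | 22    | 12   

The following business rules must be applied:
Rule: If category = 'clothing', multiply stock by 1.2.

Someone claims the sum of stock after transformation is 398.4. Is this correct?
Yes, the result is correct.

Step 1: Calculate the correct sum after transformation
Step 2: Apply multiplier 1.2 to records where category = 'clothing'
Step 3: Correct result = 398.4
Step 4: Claimed result = 398.4
Step 5: 398.4 = 398.4 ✓
Conclusion: The claimed result is correct.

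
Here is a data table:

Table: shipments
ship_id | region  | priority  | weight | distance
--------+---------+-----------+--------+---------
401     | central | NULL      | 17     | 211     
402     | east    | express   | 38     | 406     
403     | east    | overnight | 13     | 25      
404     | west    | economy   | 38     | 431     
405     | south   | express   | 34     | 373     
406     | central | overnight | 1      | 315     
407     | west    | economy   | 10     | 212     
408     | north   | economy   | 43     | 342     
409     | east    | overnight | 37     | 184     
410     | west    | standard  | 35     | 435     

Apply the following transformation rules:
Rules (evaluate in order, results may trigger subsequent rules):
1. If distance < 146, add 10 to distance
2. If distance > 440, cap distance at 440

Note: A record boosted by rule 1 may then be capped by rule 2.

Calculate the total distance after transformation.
2944

Step 1: Apply rule 1 to records with distance < 146
  - 1 records get bonus of 10
  - Of these, 0 records then exceed 440 and get capped
Step 2: Apply rule 2 to records with distance > 440
  - 0 records (original) are capped
Step 3: Calculate final sum = 2944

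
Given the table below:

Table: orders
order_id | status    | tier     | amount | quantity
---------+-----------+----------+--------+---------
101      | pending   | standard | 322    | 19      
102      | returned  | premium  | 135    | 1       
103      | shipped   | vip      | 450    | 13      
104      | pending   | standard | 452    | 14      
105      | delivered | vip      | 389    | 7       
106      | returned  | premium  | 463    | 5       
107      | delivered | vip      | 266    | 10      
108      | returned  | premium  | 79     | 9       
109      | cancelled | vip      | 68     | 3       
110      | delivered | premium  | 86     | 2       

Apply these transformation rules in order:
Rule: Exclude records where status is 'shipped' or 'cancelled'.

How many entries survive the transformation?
8

Step 1: Count records to exclude
  - 1 (shipped) + 1 (cancelled) = 2 records
Step 2: Total records: 10
Step 3: Remaining = 10 - 2 = 8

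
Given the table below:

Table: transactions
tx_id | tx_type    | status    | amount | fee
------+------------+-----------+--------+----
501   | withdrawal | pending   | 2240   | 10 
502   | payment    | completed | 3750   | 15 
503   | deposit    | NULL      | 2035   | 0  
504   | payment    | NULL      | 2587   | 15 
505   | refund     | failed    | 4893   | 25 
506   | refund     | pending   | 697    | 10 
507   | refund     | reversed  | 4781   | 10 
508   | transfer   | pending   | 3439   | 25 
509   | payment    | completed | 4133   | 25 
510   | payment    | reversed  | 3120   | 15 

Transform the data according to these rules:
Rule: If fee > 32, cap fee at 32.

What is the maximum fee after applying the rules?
25

Step 1: Original maximum fee = 25
Step 2: Check cap of 32 against maximum
Step 3: No records exceed the cap (max 25 <= cap 32), so no capping applies
Step 4: Maximum after transformation = 25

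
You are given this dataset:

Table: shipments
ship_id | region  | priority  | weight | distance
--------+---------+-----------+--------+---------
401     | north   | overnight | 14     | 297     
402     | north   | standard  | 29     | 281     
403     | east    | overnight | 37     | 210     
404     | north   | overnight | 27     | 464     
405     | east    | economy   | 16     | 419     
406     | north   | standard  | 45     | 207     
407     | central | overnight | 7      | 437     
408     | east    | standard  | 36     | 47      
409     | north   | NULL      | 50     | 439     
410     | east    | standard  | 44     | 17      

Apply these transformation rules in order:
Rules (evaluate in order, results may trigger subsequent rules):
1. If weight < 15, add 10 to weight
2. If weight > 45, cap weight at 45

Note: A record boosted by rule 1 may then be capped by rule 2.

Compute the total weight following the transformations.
320

Step 1: Apply rule 1 to records with weight < 15
  - 2 records get bonus of 10
  - Of these, 0 records then exceed 45 and get capped
Step 2: Apply rule 2 to records with weight > 45
  - 1 records (original) are capped
Step 3: Calculate final sum = 320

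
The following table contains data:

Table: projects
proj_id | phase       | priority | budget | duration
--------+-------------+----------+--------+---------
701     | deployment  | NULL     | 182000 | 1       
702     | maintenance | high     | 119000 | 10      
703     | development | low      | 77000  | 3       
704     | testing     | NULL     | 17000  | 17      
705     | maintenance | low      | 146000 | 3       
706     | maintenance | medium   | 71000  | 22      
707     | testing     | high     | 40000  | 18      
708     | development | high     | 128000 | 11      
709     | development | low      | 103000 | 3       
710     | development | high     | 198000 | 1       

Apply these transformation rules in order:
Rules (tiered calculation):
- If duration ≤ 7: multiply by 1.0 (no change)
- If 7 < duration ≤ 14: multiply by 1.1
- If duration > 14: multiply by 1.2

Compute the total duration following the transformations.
102.5

Step 1: Tier 1 (duration ≤ 7): 5 records, sum = 11 × 1.0 = 11.0
Step 2: Tier 2 (7 < duration ≤ 14): 2 records, sum = 21 × 1.1 = 23.1
Step 3: Tier 3 (duration > 14): 3 records, sum = 57 × 1.2 = 68.4
Step 4: Final sum = 11.0 + 23.1 + 68.4 = 102.5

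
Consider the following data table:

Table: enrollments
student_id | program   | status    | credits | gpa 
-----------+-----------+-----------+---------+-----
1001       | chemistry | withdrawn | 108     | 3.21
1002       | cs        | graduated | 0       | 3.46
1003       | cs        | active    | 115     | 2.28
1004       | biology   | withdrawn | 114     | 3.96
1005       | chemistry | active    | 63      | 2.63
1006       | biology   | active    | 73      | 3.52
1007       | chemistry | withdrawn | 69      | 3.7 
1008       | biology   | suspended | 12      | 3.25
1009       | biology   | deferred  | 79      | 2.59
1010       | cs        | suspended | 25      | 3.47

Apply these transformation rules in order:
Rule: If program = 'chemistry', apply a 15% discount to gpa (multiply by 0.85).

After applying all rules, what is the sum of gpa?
30.64

Step 1: Records with program = 'chemistry' have total gpa = 9.54
Step 2: Apply multiplier: 9.54 × 0.85 = 8.11
Step 3: Other records total: 22.53
Step 4: Final sum = 8.11 + 22.53 = 30.64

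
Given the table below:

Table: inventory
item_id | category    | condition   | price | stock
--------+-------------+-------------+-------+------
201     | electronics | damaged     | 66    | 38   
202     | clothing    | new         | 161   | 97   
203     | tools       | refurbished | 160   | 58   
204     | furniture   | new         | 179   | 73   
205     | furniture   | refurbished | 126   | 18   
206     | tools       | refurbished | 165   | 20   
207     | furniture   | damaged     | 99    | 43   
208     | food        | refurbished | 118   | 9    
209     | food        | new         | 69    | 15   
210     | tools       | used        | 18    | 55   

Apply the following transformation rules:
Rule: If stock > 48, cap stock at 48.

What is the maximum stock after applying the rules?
48

Step 1: Original maximum stock = 97
Step 2: Apply cap at 48
Step 3: 4 records had stock > 48 and were capped
Step 4: Maximum after transformation = 48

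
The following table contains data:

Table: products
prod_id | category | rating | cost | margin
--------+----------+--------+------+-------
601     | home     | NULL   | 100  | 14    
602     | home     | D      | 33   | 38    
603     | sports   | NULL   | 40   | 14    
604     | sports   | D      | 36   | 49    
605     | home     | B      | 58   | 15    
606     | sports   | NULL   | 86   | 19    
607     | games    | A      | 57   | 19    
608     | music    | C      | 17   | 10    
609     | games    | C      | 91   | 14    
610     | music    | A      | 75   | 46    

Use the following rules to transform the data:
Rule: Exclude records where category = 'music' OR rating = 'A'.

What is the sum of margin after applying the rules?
163

Step 1: Find records where category = 'music' OR rating = 'A'
Step 2: 3 records match, summing to 75
Step 3: Original sum: 238
Step 4: Remaining sum = 238 - 75 = 163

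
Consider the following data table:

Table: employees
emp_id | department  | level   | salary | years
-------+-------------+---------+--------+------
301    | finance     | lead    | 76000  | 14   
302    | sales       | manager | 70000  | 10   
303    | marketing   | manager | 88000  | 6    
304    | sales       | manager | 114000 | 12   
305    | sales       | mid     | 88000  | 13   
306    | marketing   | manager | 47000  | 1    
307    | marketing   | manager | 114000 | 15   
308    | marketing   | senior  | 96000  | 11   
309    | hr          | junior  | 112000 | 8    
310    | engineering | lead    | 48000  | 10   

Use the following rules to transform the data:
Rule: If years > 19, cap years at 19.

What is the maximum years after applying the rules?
15

Step 1: Original maximum years = 15
Step 2: Check cap of 19 against maximum
Step 3: No records exceed the cap (max 15 <= cap 19), so no capping applies
Step 4: Maximum after transformation = 15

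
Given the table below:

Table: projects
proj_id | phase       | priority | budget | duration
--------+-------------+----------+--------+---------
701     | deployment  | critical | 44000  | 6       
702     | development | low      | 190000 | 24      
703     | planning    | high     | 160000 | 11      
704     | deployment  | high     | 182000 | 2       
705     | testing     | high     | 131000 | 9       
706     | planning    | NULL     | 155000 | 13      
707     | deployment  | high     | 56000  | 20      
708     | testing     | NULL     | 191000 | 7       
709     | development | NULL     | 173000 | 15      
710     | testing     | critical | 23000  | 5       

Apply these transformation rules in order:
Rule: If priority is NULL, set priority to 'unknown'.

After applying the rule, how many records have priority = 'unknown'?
3

Step 1: Count records where priority IS NULL
Step 2: Found 3 records with NULL priority
Step 3: These records will have priority set to 'unknown'
Step 4: Records already having priority = 'unknown': 0
Step 5: Answer: 3 + 0 = 3 records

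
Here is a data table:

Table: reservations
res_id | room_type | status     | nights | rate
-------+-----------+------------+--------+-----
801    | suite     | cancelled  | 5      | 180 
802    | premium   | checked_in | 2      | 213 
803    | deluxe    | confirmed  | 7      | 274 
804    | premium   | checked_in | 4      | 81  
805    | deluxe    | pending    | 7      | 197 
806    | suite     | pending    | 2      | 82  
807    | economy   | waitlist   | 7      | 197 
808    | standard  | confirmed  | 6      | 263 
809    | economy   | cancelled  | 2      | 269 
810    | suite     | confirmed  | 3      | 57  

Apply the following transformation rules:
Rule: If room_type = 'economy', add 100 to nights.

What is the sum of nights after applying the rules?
245

Step 1: Count records where room_type = 'economy': 2
Step 2: Total bonus added: 2 × 100 = 200
Step 3: Original sum of nights: 45
Step 4: Final sum = 45 + 200 = 245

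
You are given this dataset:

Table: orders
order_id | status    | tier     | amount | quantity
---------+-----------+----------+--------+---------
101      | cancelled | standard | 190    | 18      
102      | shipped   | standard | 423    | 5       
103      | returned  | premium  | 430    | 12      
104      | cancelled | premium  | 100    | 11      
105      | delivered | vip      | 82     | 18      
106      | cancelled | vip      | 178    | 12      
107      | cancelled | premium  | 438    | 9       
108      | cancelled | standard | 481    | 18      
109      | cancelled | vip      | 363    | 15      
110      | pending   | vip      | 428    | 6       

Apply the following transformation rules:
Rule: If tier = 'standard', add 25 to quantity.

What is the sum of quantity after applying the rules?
199

Step 1: Count records where tier = 'standard': 3
Step 2: Total bonus added: 3 × 25 = 75
Step 3: Original sum of quantity: 124
Step 4: Final sum = 124 + 75 = 199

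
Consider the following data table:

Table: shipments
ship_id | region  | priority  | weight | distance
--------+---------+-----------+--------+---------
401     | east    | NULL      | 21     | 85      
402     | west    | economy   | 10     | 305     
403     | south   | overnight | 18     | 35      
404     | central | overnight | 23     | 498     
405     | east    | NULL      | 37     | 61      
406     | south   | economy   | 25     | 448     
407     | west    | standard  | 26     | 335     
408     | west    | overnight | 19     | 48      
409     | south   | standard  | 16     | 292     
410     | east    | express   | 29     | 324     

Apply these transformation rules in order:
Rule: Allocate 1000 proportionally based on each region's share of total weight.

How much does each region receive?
central: 102.68, east: 388.39, south: 263.39, west: 245.54

Step 1: Calculate total weight = 224
Step 2: Calculate each region's proportion:
  central: 23/224 = 10.27% → 102.68
  east: 87/224 = 38.84% → 388.39
  south: 59/224 = 26.34% → 263.39
  west: 55/224 = 24.55% → 245.54
Step 3: Verify: sum of allocations ≈ 1000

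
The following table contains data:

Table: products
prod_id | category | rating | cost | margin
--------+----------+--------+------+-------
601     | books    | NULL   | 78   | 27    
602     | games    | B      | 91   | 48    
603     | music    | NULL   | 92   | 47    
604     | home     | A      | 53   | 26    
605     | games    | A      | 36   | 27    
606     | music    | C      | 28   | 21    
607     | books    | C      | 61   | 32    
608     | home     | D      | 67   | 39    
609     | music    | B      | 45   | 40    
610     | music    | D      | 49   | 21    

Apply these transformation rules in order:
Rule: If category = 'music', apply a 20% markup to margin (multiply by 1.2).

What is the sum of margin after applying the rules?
353.8

Step 1: Records with category = 'music' have total margin = 129
Step 2: Apply multiplier: 129 × 1.2 = 154.8
Step 3: Other records total: 199
Step 4: Final sum = 154.8 + 199 = 353.8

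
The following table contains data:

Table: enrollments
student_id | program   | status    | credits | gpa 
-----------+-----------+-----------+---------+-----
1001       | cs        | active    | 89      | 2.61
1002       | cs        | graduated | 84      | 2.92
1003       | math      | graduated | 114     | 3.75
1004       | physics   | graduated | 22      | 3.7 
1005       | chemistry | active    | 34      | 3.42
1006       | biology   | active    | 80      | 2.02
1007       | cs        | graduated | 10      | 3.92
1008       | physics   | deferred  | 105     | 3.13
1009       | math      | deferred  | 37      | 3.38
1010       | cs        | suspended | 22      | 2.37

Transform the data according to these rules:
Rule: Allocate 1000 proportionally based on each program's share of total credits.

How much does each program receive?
biology: 134.0, chemistry: 56.95, cs: 343.38, math: 252.93, physics: 212.73

Step 1: Calculate total credits = 597
Step 2: Calculate each program's proportion:
  biology: 80/597 = 13.40% → 134.0
  chemistry: 34/597 = 5.70% → 56.95
  cs: 205/597 = 34.34% → 343.38
  math: 151/597 = 25.29% → 252.93
  physics: 127/597 = 21.27% → 212.73
Step 3: Verify: sum of allocations ≈ 1000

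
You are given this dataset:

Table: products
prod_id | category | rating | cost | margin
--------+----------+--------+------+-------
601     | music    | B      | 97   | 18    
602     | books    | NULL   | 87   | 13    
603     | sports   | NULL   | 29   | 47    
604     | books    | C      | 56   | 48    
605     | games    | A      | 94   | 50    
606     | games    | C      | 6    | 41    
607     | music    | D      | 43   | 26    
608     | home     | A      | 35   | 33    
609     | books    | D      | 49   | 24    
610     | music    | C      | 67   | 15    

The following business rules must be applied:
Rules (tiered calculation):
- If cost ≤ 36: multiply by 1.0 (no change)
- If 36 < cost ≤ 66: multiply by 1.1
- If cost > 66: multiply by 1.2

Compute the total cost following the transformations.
646.8

Step 1: Tier 1 (cost ≤ 36): 3 records, sum = 70 × 1.0 = 70.0
Step 2: Tier 2 (36 < cost ≤ 66): 3 records, sum = 148 × 1.1 = 162.8
Step 3: Tier 3 (cost > 66): 4 records, sum = 345 × 1.2 = 414.0
Step 4: Final sum = 70.0 + 162.8 + 414.0 = 646.8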